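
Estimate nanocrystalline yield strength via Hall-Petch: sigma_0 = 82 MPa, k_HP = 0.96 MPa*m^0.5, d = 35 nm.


d = 35 nm = 3.5e-08 m
sqrt(d) = 0.0001870829
Hall-Petch contribution = k / sqrt(d) = 0.96 / 0.0001870829 = 5131.4 MPa
sigma = sigma_0 + k/sqrt(d) = 82 + 5131.4 = 5213.4 MPa

5213.4


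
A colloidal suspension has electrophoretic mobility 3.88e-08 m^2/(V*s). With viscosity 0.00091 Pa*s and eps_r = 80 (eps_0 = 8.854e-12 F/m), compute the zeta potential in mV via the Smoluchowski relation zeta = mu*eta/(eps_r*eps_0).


Smoluchowski equation: zeta = mu * eta / (eps_r * eps_0)
zeta = 3.88e-08 * 0.00091 / (80 * 8.854e-12)
zeta = 0.049848 V = 49.85 mV

49.85


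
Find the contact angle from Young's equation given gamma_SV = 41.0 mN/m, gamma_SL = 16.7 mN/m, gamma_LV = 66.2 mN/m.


cos(theta) = (gamma_SV - gamma_SL) / gamma_LV
cos(theta) = (41.0 - 16.7) / 66.2
cos(theta) = 0.367069
theta = arccos(0.367069) = 68.47 degrees

68.47


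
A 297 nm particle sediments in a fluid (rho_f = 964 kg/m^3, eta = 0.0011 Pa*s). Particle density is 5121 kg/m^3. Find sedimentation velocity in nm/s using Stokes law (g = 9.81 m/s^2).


Radius R = 297/2 nm = 1.485e-07 m
Density difference = 5121 - 964 = 4157 kg/m^3
v = 2 * R^2 * (rho_p - rho_f) * g / (9 * eta)
v = 2 * (1.485e-07)^2 * 4157 * 9.81 / (9 * 0.0011)
v = 1.81676e-07 m/s = 181.6757 nm/s

181.6757


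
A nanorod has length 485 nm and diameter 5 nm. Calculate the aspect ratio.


Aspect ratio AR = length / diameter
AR = 485 / 5
AR = 97.0

97.0


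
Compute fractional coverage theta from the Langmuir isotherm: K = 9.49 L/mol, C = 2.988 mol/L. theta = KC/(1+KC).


Langmuir isotherm: theta = K*C / (1 + K*C)
K*C = 9.49 * 2.988 = 28.35612
theta = 28.35612 / (1 + 28.35612) = 28.35612 / 29.35612
theta = 0.9659

0.9659


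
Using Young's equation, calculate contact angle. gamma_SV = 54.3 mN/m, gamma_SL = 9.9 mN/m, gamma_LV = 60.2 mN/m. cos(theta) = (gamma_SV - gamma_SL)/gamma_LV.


cos(theta) = (gamma_SV - gamma_SL) / gamma_LV
cos(theta) = (54.3 - 9.9) / 60.2
cos(theta) = 0.737542
theta = arccos(0.737542) = 42.48 degrees

42.48


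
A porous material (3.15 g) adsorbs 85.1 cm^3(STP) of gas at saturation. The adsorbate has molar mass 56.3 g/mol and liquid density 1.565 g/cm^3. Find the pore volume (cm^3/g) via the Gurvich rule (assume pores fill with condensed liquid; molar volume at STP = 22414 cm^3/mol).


Moles adsorbed n = V_ads / 22414 = 85.1 / 22414 = 3.796734e-03 mol
Liquid volume V_liq = n * M / rho_liq = 3.796734e-03 * 56.3 / 1.565 = 0.13659 cm^3
Specific pore volume V_pore = V_liq / m_sample = 0.13659 / 3.15
V_pore = 0.0434 cm^3/g

0.0434


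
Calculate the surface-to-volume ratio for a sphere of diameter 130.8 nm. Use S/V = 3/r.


Radius r = 130.8/2 = 65.4 nm
S/V = 3 / r = 3 / 65.4
S/V = 0.0459 nm^-1

0.0459


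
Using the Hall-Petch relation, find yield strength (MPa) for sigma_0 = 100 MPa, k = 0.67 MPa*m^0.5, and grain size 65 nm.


d = 65 nm = 6.5e-08 m
sqrt(d) = 0.000254951
Hall-Petch contribution = k / sqrt(d) = 0.67 / 0.000254951 = 2628.0 MPa
sigma = sigma_0 + k/sqrt(d) = 100 + 2628.0 = 2728.0 MPa

2728.0


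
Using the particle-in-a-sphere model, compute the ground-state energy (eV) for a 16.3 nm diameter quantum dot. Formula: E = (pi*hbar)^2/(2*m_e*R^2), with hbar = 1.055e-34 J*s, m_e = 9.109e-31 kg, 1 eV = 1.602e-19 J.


Radius R = 16.3/2 = 8.15 nm = 8.15e-09 m
E = (pi * 1.055e-34)^2 / (2 * 9.109e-31 * (8.15e-09)^2)
E(J) = 9.07797e-22
E = E(J) / 1.602e-19 = 0.0057 eV

0.0057


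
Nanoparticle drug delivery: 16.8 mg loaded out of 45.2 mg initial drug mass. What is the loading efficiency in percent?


Drug loading efficiency = (drug loaded / drug initial) * 100
DLE = 16.8 / 45.2 * 100
DLE = 0.3717 * 100
DLE = 37.17%

37.17


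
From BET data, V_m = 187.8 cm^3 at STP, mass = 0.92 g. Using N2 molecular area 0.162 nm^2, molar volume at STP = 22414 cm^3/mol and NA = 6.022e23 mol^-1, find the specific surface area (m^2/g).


Number of moles in monolayer = V_m / 22414 = 187.8 / 22414 = 0.00837869
Number of molecules = moles * NA = 0.00837869 * 6.022e23
SA = molecules * sigma / mass
SA = (187.8 / 22414) * 6.022e23 * 0.162e-18 / 0.92
SA = 888.5 m^2/g

888.5


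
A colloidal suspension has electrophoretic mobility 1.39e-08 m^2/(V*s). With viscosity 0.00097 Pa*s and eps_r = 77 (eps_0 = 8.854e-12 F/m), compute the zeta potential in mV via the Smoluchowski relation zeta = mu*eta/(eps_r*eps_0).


Smoluchowski equation: zeta = mu * eta / (eps_r * eps_0)
zeta = 1.39e-08 * 0.00097 / (77 * 8.854e-12)
zeta = 0.019777 V = 19.78 mV

19.78


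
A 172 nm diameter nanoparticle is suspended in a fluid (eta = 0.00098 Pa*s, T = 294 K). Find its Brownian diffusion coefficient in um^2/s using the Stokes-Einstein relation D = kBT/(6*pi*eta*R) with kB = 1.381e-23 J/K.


Radius R = 172/2 = 86 nm = 8.6e-08 m
D = kB*T / (6*pi*eta*R)
D = 1.381e-23 * 294 / (6 * pi * 0.00098 * 8.6e-08)
D = 2.55573e-12 m^2/s = 2.556 um^2/s

2.556


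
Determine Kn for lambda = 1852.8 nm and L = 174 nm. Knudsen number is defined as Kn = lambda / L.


Knudsen number Kn = lambda / L
Kn = 1852.8 / 174
Kn = 10.6483

10.6483


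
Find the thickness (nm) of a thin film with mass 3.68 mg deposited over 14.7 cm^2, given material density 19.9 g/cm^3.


Convert: m = 3.68 mg = 3.6800e-06 kg, A = 14.7 cm^2 = 1.4700e-03 m^2, rho = 19.9 g/cm^3 = 19900 kg/m^3
t = m / (A * rho)
t = 3.6800e-06 / (1.4700e-03 * 19900)
t = 1.2580e-07 m = 125.8 nm

125.8


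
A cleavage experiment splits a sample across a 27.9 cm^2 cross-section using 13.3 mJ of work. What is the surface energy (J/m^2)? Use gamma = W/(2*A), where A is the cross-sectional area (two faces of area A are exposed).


Convert: A = 27.9 cm^2 = 0.00279 m^2, W = 13.3 mJ = 0.0133 J
Cleaving exposes two faces of area A, so total new surface = 2*A and gamma = W / (2*A)
gamma = 0.0133 / (2 * 0.00279)
gamma = 2.384 J/m^2

2.384


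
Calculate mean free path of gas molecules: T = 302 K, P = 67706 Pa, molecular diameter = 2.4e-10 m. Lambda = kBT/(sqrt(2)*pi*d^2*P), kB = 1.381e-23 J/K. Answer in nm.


Mean free path: lambda = kB*T / (sqrt(2) * pi * d^2 * P)
lambda = 1.381e-23 * 302 / (sqrt(2) * pi * (2.4e-10)^2 * 67706)
lambda = 2.40706e-07 m
lambda = 240.71 nm

240.71


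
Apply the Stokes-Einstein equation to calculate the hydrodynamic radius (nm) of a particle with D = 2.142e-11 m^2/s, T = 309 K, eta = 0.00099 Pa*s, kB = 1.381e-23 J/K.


Stokes-Einstein: R = kB*T / (6*pi*eta*D)
R = 1.381e-23 * 309 / (6 * pi * 0.00099 * 2.142e-11)
R = 1.06757e-08 m = 10.68 nm

10.68


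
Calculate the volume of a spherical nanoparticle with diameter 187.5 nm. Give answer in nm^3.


Radius r = 187.5/2 = 93.75 nm
Volume V = (4/3) * pi * r^3
V = (4/3) * pi * (93.75)^3
V = 3451456.77 nm^3

3451456.77


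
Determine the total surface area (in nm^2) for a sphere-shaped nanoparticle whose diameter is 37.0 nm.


Radius r = 37.0/2 = 18.5 nm
Surface area SA = 4 * pi * r^2
SA = 4 * pi * (18.5)^2
SA = 4300.84 nm^2

4300.84


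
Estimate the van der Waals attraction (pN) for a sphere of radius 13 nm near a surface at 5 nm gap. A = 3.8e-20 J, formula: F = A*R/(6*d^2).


Convert to SI: R = 13 nm = 1.3e-08 m, d = 5 nm = 5e-09 m
F = A * R / (6 * d^2)
F = 3.8e-20 * 1.3e-08 / (6 * (5e-09)^2)
F = 3.29333e-12 N = 3.293 pN

3.293


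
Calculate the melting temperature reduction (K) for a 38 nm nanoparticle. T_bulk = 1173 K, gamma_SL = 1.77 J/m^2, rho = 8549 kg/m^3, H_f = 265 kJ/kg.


Radius R = 38/2 = 19 nm = 1.9e-08 m
Convert H_f = 265 kJ/kg = 265000 J/kg
dT = 2 * gamma_SL * T_bulk / (rho * H_f * R)
dT = 2 * 1.77 * 1173 / (8549 * 265000 * 1.9e-08)
dT = 96.5 K

96.5


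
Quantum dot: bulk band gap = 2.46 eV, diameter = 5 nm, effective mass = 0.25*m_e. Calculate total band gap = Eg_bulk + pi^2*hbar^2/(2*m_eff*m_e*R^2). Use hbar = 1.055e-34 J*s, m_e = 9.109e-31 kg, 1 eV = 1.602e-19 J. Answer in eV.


Radius R = 5/2 nm = 2.5e-09 m
Confinement energy dE = pi^2 * hbar^2 / (2 * m_eff * m_e * R^2)
dE = pi^2 * (1.055e-34)^2 / (2 * 0.25 * 9.109e-31 * (2.5e-09)^2) J, divided by 1.602e-19 J/eV
dE = 0.2409 eV
Total band gap = E_g(bulk) + dE = 2.46 + 0.2409 = 2.7009 eV

2.7009


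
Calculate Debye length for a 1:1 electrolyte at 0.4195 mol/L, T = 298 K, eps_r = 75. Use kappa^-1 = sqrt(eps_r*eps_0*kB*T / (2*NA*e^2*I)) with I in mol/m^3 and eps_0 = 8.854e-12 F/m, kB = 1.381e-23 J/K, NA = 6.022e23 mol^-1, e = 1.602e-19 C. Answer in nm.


Ionic strength I = 0.4195 * 1^2 * 1000 = 419.5 mol/m^3
kappa^-1 = sqrt(75 * 8.854e-12 * 1.381e-23 * 298 / (2 * 6.022e23 * (1.602e-19)^2 * 419.5))
kappa^-1 = 0.459 nm

0.459


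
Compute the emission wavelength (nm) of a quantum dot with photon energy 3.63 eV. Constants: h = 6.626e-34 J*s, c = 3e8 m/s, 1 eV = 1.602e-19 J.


Convert energy: E = 3.63 eV = 3.63 * 1.602e-19 = 5.81526e-19 J
lambda = h*c / E = 6.626e-34 * 3e8 / 5.81526e-19
lambda = 3.41825e-07 m = 341.8 nm

341.8


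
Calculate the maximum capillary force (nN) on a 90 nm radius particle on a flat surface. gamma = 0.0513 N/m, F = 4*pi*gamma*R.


Convert radius: R = 90 nm = 9e-08 m
F = 4 * pi * gamma * R
F = 4 * pi * 0.0513 * 9e-08
F = 5.80189e-08 N = 58.0189 nN

58.0189


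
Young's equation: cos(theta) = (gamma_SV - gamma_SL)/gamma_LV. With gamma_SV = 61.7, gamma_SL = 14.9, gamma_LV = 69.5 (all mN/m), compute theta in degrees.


cos(theta) = (gamma_SV - gamma_SL) / gamma_LV
cos(theta) = (61.7 - 14.9) / 69.5
cos(theta) = 0.673381
theta = arccos(0.673381) = 47.67 degrees

47.67


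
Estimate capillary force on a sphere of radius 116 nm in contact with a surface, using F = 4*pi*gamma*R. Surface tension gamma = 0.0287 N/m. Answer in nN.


Convert radius: R = 116 nm = 1.16e-07 m
F = 4 * pi * gamma * R
F = 4 * pi * 0.0287 * 1.16e-07
F = 4.1836e-08 N = 41.836 nN

41.836


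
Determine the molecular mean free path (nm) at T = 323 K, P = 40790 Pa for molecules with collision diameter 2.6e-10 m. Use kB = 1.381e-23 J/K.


Mean free path: lambda = kB*T / (sqrt(2) * pi * d^2 * P)
lambda = 1.381e-23 * 323 / (sqrt(2) * pi * (2.6e-10)^2 * 40790)
lambda = 3.64109e-07 m
lambda = 364.11 nm

364.11


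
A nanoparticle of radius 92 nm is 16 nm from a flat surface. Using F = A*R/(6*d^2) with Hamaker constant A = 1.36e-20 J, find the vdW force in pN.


Convert to SI: R = 92 nm = 9.2e-08 m, d = 16 nm = 1.6e-08 m
F = A * R / (6 * d^2)
F = 1.36e-20 * 9.2e-08 / (6 * (1.6e-08)^2)
F = 8.14583e-13 N = 0.815 pN

0.815


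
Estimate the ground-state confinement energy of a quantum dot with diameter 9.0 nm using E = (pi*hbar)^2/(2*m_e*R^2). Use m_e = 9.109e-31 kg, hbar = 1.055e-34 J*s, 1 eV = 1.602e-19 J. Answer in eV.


Radius R = 9.0/2 = 4.5 nm = 4.5e-09 m
E = (pi * 1.055e-34)^2 / (2 * 9.109e-31 * (4.5e-09)^2)
E(J) = 2.97769e-21
E = E(J) / 1.602e-19 = 0.0186 eV

0.0186


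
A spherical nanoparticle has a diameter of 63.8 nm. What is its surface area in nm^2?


Radius r = 63.8/2 = 31.9 nm
Surface area SA = 4 * pi * r^2
SA = 4 * pi * (31.9)^2
SA = 12787.66 nm^2

12787.66


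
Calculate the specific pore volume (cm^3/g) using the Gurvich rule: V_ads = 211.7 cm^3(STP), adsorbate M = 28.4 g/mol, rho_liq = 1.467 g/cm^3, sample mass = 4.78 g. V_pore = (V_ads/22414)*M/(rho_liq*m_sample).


Moles adsorbed n = V_ads / 22414 = 211.7 / 22414 = 9.444990e-03 mol
Liquid volume V_liq = n * M / rho_liq = 9.444990e-03 * 28.4 / 1.467 = 0.18285 cm^3
Specific pore volume V_pore = V_liq / m_sample = 0.18285 / 4.78
V_pore = 0.0383 cm^3/g

0.0383


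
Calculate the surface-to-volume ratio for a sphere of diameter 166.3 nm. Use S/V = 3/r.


Radius r = 166.3/2 = 83.15 nm
S/V = 3 / r = 3 / 83.15
S/V = 0.0361 nm^-1

0.0361


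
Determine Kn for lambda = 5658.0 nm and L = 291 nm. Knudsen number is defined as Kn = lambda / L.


Knudsen number Kn = lambda / L
Kn = 5658.0 / 291
Kn = 19.4433

19.4433


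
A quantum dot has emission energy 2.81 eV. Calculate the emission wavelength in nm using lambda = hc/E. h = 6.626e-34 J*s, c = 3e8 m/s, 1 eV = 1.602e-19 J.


Convert energy: E = 2.81 eV = 2.81 * 1.602e-19 = 4.50162e-19 J
lambda = h*c / E = 6.626e-34 * 3e8 / 4.50162e-19
lambda = 4.41574e-07 m = 441.6 nm

441.6


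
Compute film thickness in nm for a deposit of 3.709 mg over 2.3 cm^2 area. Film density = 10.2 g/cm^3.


Convert: m = 3.709 mg = 3.7090e-06 kg, A = 2.3 cm^2 = 2.3000e-04 m^2, rho = 10.2 g/cm^3 = 10200 kg/m^3
t = m / (A * rho)
t = 3.7090e-06 / (2.3000e-04 * 10200)
t = 1.5810e-06 m = 1581.0 nm

1581.0


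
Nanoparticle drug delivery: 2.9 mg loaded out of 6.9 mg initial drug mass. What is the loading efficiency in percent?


Drug loading efficiency = (drug loaded / drug initial) * 100
DLE = 2.9 / 6.9 * 100
DLE = 0.4203 * 100
DLE = 42.03%

42.03


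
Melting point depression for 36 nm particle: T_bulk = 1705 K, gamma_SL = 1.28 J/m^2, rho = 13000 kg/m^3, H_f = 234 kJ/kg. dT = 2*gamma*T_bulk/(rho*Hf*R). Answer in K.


Radius R = 36/2 = 18 nm = 1.8e-08 m
Convert H_f = 234 kJ/kg = 234000 J/kg
dT = 2 * gamma_SL * T_bulk / (rho * H_f * R)
dT = 2 * 1.28 * 1705 / (13000 * 234000 * 1.8e-08)
dT = 79.7 K

79.7


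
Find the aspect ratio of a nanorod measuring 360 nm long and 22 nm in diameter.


Aspect ratio AR = length / diameter
AR = 360 / 22
AR = 16.36

16.36


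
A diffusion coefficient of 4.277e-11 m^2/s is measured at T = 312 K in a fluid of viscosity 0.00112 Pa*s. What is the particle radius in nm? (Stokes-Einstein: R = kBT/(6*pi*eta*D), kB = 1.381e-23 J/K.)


Stokes-Einstein: R = kB*T / (6*pi*eta*D)
R = 1.381e-23 * 312 / (6 * pi * 0.00112 * 4.277e-11)
R = 4.77188e-09 m = 4.77 nm

4.77


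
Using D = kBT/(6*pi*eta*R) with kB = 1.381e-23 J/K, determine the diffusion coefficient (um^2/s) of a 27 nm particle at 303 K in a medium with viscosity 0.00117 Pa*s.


Radius R = 27/2 = 13.5 nm = 1.35e-08 m
D = kB*T / (6*pi*eta*R)
D = 1.381e-23 * 303 / (6 * pi * 0.00117 * 1.35e-08)
D = 1.40545e-11 m^2/s = 14.055 um^2/s

14.055


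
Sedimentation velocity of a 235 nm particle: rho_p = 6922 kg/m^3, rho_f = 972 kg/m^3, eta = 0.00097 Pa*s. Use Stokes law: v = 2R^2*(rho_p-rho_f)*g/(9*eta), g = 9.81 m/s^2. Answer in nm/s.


Radius R = 235/2 nm = 1.175e-07 m
Density difference = 6922 - 972 = 5950 kg/m^3
v = 2 * R^2 * (rho_p - rho_f) * g / (9 * eta)
v = 2 * (1.175e-07)^2 * 5950 * 9.81 / (9 * 0.00097)
v = 1.84619e-07 m/s = 184.6195 nm/s

184.6195


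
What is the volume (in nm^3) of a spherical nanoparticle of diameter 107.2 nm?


Radius r = 107.2/2 = 53.6 nm
Volume V = (4/3) * pi * r^3
V = (4/3) * pi * (53.6)^3
V = 645034.55 nm^3

645034.55


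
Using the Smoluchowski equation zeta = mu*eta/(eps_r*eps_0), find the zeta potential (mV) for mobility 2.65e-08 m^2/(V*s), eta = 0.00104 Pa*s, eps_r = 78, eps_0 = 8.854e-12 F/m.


Smoluchowski equation: zeta = mu * eta / (eps_r * eps_0)
zeta = 2.65e-08 * 0.00104 / (78 * 8.854e-12)
zeta = 0.039907 V = 39.91 mV

39.91


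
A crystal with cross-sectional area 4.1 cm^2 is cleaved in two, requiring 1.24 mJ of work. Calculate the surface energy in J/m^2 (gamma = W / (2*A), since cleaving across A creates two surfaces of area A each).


Convert: A = 4.1 cm^2 = 0.00041 m^2, W = 1.24 mJ = 0.00124 J
Cleaving exposes two faces of area A, so total new surface = 2*A and gamma = W / (2*A)
gamma = 0.00124 / (2 * 0.00041)
gamma = 1.512 J/m^2

1.512


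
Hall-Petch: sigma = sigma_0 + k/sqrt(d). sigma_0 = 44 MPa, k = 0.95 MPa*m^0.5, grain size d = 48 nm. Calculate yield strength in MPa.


d = 48 nm = 4.8e-08 m
sqrt(d) = 0.000219089
Hall-Petch contribution = k / sqrt(d) = 0.95 / 0.000219089 = 4336.1 MPa
sigma = sigma_0 + k/sqrt(d) = 44 + 4336.1 = 4380.1 MPa

4380.1


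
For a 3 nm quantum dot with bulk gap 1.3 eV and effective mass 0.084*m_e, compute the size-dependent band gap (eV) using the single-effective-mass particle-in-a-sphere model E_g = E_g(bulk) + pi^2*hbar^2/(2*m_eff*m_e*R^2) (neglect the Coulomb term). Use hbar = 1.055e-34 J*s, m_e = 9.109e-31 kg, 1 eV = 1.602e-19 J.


Radius R = 3/2 nm = 1.5e-09 m
Confinement energy dE = pi^2 * hbar^2 / (2 * m_eff * m_e * R^2)
dE = pi^2 * (1.055e-34)^2 / (2 * 0.084 * 9.109e-31 * (1.5e-09)^2) J, divided by 1.602e-19 J/eV
dE = 1.9915 eV
Total band gap = E_g(bulk) + dE = 1.3 + 1.9915 = 3.2915 eV

3.2915


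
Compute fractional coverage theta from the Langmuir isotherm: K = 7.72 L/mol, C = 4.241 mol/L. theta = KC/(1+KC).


Langmuir isotherm: theta = K*C / (1 + K*C)
K*C = 7.72 * 4.241 = 32.74052
theta = 32.74052 / (1 + 32.74052) = 32.74052 / 33.74052
theta = 0.9704

0.9704


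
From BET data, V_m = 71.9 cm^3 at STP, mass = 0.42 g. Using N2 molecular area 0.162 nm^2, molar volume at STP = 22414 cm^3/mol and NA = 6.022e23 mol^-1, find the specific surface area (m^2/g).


Number of moles in monolayer = V_m / 22414 = 71.9 / 22414 = 0.00320782
Number of molecules = moles * NA = 0.00320782 * 6.022e23
SA = molecules * sigma / mass
SA = (71.9 / 22414) * 6.022e23 * 0.162e-18 / 0.42
SA = 745.1 m^2/g

745.1


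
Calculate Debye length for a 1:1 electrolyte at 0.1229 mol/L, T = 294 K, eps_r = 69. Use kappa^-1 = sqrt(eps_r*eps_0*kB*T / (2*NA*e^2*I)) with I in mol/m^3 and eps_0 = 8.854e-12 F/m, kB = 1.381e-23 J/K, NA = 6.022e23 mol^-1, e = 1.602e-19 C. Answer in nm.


Ionic strength I = 0.1229 * 1^2 * 1000 = 122.9 mol/m^3
kappa^-1 = sqrt(69 * 8.854e-12 * 1.381e-23 * 294 / (2 * 6.022e23 * (1.602e-19)^2 * 122.9))
kappa^-1 = 0.808 nm

0.808


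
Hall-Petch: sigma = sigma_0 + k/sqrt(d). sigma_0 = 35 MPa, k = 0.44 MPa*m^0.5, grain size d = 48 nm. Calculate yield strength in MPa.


d = 48 nm = 4.8e-08 m
sqrt(d) = 0.000219089
Hall-Petch contribution = k / sqrt(d) = 0.44 / 0.000219089 = 2008.3 MPa
sigma = sigma_0 + k/sqrt(d) = 35 + 2008.3 = 2043.3 MPa

2043.3


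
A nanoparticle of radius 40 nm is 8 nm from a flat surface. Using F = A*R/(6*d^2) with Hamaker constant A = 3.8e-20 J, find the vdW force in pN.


Convert to SI: R = 40 nm = 4e-08 m, d = 8 nm = 8e-09 m
F = A * R / (6 * d^2)
F = 3.8e-20 * 4e-08 / (6 * (8e-09)^2)
F = 3.95833e-12 N = 3.958 pN

3.958


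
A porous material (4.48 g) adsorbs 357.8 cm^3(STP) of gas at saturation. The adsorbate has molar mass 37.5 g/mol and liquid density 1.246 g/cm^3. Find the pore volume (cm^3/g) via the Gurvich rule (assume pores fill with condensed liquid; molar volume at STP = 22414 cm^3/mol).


Moles adsorbed n = V_ads / 22414 = 357.8 / 22414 = 1.596324e-02 mol
Liquid volume V_liq = n * M / rho_liq = 1.596324e-02 * 37.5 / 1.246 = 0.48043 cm^3
Specific pore volume V_pore = V_liq / m_sample = 0.48043 / 4.48
V_pore = 0.1072 cm^3/g

0.1072


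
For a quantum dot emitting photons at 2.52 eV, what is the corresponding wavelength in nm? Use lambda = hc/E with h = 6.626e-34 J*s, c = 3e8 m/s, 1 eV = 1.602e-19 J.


Convert energy: E = 2.52 eV = 2.52 * 1.602e-19 = 4.03704e-19 J
lambda = h*c / E = 6.626e-34 * 3e8 / 4.03704e-19
lambda = 4.9239e-07 m = 492.4 nm

492.4


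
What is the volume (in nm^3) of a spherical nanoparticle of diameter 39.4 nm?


Radius r = 39.4/2 = 19.7 nm
Volume V = (4/3) * pi * r^3
V = (4/3) * pi * (19.7)^3
V = 32024.86 nm^3

32024.86


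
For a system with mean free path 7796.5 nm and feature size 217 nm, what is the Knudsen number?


Knudsen number Kn = lambda / L
Kn = 7796.5 / 217
Kn = 35.9286

35.9286


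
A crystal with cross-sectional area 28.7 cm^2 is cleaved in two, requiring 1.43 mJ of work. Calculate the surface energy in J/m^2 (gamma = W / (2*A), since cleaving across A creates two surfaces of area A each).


Convert: A = 28.7 cm^2 = 0.00287 m^2, W = 1.43 mJ = 0.00143 J
Cleaving exposes two faces of area A, so total new surface = 2*A and gamma = W / (2*A)
gamma = 0.00143 / (2 * 0.00287)
gamma = 0.249 J/m^2

0.249


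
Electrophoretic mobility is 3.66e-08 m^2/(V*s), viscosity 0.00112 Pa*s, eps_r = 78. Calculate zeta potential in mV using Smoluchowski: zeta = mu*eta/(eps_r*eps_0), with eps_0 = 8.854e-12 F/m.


Smoluchowski equation: zeta = mu * eta / (eps_r * eps_0)
zeta = 3.66e-08 * 0.00112 / (78 * 8.854e-12)
zeta = 0.059356 V = 59.36 mV

59.36


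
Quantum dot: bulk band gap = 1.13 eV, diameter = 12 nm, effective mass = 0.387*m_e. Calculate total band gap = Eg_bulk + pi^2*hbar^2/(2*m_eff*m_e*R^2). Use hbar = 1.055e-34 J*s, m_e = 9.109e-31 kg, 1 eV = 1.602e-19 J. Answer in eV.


Radius R = 12/2 nm = 6e-09 m
Confinement energy dE = pi^2 * hbar^2 / (2 * m_eff * m_e * R^2)
dE = pi^2 * (1.055e-34)^2 / (2 * 0.387 * 9.109e-31 * (6e-09)^2) J, divided by 1.602e-19 J/eV
dE = 0.027 eV
Total band gap = E_g(bulk) + dE = 1.13 + 0.027 = 1.157 eV

1.157


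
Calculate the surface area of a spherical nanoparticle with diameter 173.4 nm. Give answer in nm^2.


Radius r = 173.4/2 = 86.7 nm
Surface area SA = 4 * pi * r^2
SA = 4 * pi * (86.7)^2
SA = 94460.03 nm^2

94460.03


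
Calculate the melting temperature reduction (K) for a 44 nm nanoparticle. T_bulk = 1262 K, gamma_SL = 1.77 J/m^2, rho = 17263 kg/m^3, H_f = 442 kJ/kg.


Radius R = 44/2 = 22 nm = 2.2e-08 m
Convert H_f = 442 kJ/kg = 442000 J/kg
dT = 2 * gamma_SL * T_bulk / (rho * H_f * R)
dT = 2 * 1.77 * 1262 / (17263 * 442000 * 2.2e-08)
dT = 26.6 K

26.6


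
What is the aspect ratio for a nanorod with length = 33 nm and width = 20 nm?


Aspect ratio AR = length / diameter
AR = 33 / 20
AR = 1.65

1.65


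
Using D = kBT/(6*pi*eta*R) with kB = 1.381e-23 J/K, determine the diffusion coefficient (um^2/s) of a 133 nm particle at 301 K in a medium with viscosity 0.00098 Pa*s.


Radius R = 133/2 = 66.5 nm = 6.65e-08 m
D = kB*T / (6*pi*eta*R)
D = 1.381e-23 * 301 / (6 * pi * 0.00098 * 6.65e-08)
D = 3.38385e-12 m^2/s = 3.384 um^2/s

3.384


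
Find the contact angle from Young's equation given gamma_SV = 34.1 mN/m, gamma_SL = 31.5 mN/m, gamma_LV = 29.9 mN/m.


cos(theta) = (gamma_SV - gamma_SL) / gamma_LV
cos(theta) = (34.1 - 31.5) / 29.9
cos(theta) = 0.086957
theta = arccos(0.086957) = 85.01 degrees

85.01


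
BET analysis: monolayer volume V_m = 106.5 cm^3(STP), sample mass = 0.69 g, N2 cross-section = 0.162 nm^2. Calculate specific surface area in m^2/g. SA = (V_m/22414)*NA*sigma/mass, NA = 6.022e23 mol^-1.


Number of moles in monolayer = V_m / 22414 = 106.5 / 22414 = 0.00475149
Number of molecules = moles * NA = 0.00475149 * 6.022e23
SA = molecules * sigma / mass
SA = (106.5 / 22414) * 6.022e23 * 0.162e-18 / 0.69
SA = 671.8 m^2/g

671.8


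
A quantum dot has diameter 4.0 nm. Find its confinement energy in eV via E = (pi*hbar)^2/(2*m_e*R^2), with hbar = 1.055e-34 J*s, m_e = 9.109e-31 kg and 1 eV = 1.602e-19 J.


Radius R = 4.0/2 = 2 nm = 2e-09 m
E = (pi * 1.055e-34)^2 / (2 * 9.109e-31 * (2e-09)^2)
E(J) = 1.50745e-20
E = E(J) / 1.602e-19 = 0.0941 eV

0.0941


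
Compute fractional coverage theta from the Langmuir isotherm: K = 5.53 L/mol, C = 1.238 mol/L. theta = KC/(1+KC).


Langmuir isotherm: theta = K*C / (1 + K*C)
K*C = 5.53 * 1.238 = 6.84614
theta = 6.84614 / (1 + 6.84614) = 6.84614 / 7.84614
theta = 0.8725

0.8725


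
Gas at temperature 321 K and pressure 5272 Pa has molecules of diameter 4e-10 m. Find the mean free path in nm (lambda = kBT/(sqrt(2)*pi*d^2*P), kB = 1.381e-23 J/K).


Mean free path: lambda = kB*T / (sqrt(2) * pi * d^2 * P)
lambda = 1.381e-23 * 321 / (sqrt(2) * pi * (4e-10)^2 * 5272)
lambda = 1.18287e-06 m
lambda = 1182.87 nm

1182.87


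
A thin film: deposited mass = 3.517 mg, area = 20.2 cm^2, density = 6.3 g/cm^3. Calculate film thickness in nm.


Convert: m = 3.517 mg = 3.5170e-06 kg, A = 20.2 cm^2 = 2.0200e-03 m^2, rho = 6.3 g/cm^3 = 6300 kg/m^3
t = m / (A * rho)
t = 3.5170e-06 / (2.0200e-03 * 6300)
t = 2.7636e-07 m = 276.4 nm

276.4


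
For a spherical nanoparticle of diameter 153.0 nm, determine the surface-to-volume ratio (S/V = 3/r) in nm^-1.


Radius r = 153.0/2 = 76.5 nm
S/V = 3 / r = 3 / 76.5
S/V = 0.0392 nm^-1

0.0392


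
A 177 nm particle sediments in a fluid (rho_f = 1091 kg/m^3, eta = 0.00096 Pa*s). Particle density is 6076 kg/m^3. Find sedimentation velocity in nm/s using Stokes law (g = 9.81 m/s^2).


Radius R = 177/2 nm = 8.85e-08 m
Density difference = 6076 - 1091 = 4985 kg/m^3
v = 2 * R^2 * (rho_p - rho_f) * g / (9 * eta)
v = 2 * (8.85e-08)^2 * 4985 * 9.81 / (9 * 0.00096)
v = 8.86619e-08 m/s = 88.6619 nm/s

88.6619


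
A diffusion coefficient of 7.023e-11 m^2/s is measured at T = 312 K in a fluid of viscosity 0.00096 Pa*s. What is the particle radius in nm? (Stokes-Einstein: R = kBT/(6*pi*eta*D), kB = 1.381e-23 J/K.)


Stokes-Einstein: R = kB*T / (6*pi*eta*D)
R = 1.381e-23 * 312 / (6 * pi * 0.00096 * 7.023e-11)
R = 3.39042e-09 m = 3.39 nm

3.39


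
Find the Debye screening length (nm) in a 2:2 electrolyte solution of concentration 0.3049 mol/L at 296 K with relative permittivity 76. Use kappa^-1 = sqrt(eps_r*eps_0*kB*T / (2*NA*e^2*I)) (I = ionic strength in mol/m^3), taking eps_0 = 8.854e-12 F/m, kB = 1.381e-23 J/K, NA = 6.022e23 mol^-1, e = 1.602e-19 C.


Ionic strength I = 0.3049 * 2^2 * 1000 = 1219.6 mol/m^3
kappa^-1 = sqrt(76 * 8.854e-12 * 1.381e-23 * 296 / (2 * 6.022e23 * (1.602e-19)^2 * 1219.6))
kappa^-1 = 0.27 nm

0.27


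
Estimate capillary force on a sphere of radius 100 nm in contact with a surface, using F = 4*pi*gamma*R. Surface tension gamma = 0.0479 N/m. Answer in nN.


Convert radius: R = 100 nm = 1e-07 m
F = 4 * pi * gamma * R
F = 4 * pi * 0.0479 * 1e-07
F = 6.01929e-08 N = 60.1929 nN

60.1929


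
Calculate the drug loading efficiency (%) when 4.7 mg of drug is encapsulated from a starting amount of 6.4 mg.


Drug loading efficiency = (drug loaded / drug initial) * 100
DLE = 4.7 / 6.4 * 100
DLE = 0.7344 * 100
DLE = 73.44%

73.44


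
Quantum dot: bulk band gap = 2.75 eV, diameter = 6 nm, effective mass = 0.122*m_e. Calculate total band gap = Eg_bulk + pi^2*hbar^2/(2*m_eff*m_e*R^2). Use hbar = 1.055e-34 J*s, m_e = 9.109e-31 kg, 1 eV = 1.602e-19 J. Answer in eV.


Radius R = 6/2 nm = 3e-09 m
Confinement energy dE = pi^2 * hbar^2 / (2 * m_eff * m_e * R^2)
dE = pi^2 * (1.055e-34)^2 / (2 * 0.122 * 9.109e-31 * (3e-09)^2) J, divided by 1.602e-19 J/eV
dE = 0.3428 eV
Total band gap = E_g(bulk) + dE = 2.75 + 0.3428 = 3.0928 eV

3.0928


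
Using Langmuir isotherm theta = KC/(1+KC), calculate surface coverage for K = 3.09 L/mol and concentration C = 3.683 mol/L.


Langmuir isotherm: theta = K*C / (1 + K*C)
K*C = 3.09 * 3.683 = 11.38047
theta = 11.38047 / (1 + 11.38047) = 11.38047 / 12.38047
theta = 0.9192

0.9192


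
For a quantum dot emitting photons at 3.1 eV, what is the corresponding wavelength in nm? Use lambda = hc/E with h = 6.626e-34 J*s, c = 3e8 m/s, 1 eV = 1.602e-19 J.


Convert energy: E = 3.1 eV = 3.1 * 1.602e-19 = 4.9662e-19 J
lambda = h*c / E = 6.626e-34 * 3e8 / 4.9662e-19
lambda = 4.00266e-07 m = 400.3 nm

400.3


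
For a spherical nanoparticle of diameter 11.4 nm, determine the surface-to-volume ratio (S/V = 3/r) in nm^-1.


Radius r = 11.4/2 = 5.7 nm
S/V = 3 / r = 3 / 5.7
S/V = 0.5263 nm^-1

0.5263


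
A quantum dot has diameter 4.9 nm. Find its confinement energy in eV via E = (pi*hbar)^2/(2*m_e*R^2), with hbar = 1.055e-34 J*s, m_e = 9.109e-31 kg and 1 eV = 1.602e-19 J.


Radius R = 4.9/2 = 2.45 nm = 2.45e-09 m
E = (pi * 1.055e-34)^2 / (2 * 9.109e-31 * (2.45e-09)^2)
E(J) = 1.00455e-20
E = E(J) / 1.602e-19 = 0.0627 eV

0.0627


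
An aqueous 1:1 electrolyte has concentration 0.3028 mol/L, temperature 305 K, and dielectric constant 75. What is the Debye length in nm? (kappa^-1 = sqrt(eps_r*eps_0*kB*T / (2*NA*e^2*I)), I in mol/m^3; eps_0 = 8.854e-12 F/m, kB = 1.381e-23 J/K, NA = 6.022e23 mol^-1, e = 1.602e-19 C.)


Ionic strength I = 0.3028 * 1^2 * 1000 = 302.8 mol/m^3
kappa^-1 = sqrt(75 * 8.854e-12 * 1.381e-23 * 305 / (2 * 6.022e23 * (1.602e-19)^2 * 302.8))
kappa^-1 = 0.547 nm

0.547


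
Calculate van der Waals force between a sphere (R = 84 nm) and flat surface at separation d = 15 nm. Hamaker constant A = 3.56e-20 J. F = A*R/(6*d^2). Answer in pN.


Convert to SI: R = 84 nm = 8.4e-08 m, d = 15 nm = 1.5e-08 m
F = A * R / (6 * d^2)
F = 3.56e-20 * 8.4e-08 / (6 * (1.5e-08)^2)
F = 2.21511e-12 N = 2.215 pN

2.215


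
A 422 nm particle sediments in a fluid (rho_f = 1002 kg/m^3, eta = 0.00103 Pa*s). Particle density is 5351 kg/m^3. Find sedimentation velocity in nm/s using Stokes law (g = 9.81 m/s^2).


Radius R = 422/2 nm = 2.11e-07 m
Density difference = 5351 - 1002 = 4349 kg/m^3
v = 2 * R^2 * (rho_p - rho_f) * g / (9 * eta)
v = 2 * (2.11e-07)^2 * 4349 * 9.81 / (9 * 0.00103)
v = 4.09802e-07 m/s = 409.8015 nm/s

409.8015


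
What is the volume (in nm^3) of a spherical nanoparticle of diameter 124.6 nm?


Radius r = 124.6/2 = 62.3 nm
Volume V = (4/3) * pi * r^3
V = (4/3) * pi * (62.3)^3
V = 1012867.76 nm^3

1012867.76


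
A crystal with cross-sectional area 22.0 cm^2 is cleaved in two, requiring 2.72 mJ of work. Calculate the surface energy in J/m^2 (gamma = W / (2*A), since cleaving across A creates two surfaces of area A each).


Convert: A = 22.0 cm^2 = 0.0022 m^2, W = 2.72 mJ = 0.00272 J
Cleaving exposes two faces of area A, so total new surface = 2*A and gamma = W / (2*A)
gamma = 0.00272 / (2 * 0.0022)
gamma = 0.618 J/m^2

0.618


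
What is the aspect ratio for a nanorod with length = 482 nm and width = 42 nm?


Aspect ratio AR = length / diameter
AR = 482 / 42
AR = 11.48

11.48


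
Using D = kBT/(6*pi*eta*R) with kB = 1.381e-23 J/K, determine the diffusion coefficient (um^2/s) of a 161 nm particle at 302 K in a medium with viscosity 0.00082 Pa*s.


Radius R = 161/2 = 80.5 nm = 8.05e-08 m
D = kB*T / (6*pi*eta*R)
D = 1.381e-23 * 302 / (6 * pi * 0.00082 * 8.05e-08)
D = 3.35189e-12 m^2/s = 3.352 um^2/s

3.352


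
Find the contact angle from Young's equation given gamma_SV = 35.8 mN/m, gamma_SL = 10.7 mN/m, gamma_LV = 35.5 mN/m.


cos(theta) = (gamma_SV - gamma_SL) / gamma_LV
cos(theta) = (35.8 - 10.7) / 35.5
cos(theta) = 0.707042
theta = arccos(0.707042) = 45.01 degrees

45.01


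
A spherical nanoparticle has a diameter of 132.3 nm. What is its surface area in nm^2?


Radius r = 132.3/2 = 66.15 nm
Surface area SA = 4 * pi * r^2
SA = 4 * pi * (66.15)^2
SA = 54988.21 nm^2

54988.21


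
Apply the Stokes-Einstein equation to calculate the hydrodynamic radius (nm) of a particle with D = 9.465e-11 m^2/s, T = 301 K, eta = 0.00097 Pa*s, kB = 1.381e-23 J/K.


Stokes-Einstein: R = kB*T / (6*pi*eta*D)
R = 1.381e-23 * 301 / (6 * pi * 0.00097 * 9.465e-11)
R = 2.40197e-09 m = 2.4 nm

2.4


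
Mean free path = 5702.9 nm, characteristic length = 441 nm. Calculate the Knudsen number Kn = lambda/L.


Knudsen number Kn = lambda / L
Kn = 5702.9 / 441
Kn = 12.9317

12.9317


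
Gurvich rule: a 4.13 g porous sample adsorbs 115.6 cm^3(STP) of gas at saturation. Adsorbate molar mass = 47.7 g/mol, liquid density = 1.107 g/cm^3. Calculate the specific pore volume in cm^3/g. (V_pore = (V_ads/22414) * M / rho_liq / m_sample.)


Moles adsorbed n = V_ads / 22414 = 115.6 / 22414 = 5.157491e-03 mol
Liquid volume V_liq = n * M / rho_liq = 5.157491e-03 * 47.7 / 1.107 = 0.22223 cm^3
Specific pore volume V_pore = V_liq / m_sample = 0.22223 / 4.13
V_pore = 0.0538 cm^3/g

0.0538


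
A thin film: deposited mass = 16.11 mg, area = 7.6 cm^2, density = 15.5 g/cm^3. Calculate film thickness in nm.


Convert: m = 16.11 mg = 1.6110e-05 kg, A = 7.6 cm^2 = 7.6000e-04 m^2, rho = 15.5 g/cm^3 = 15500 kg/m^3
t = m / (A * rho)
t = 1.6110e-05 / (7.6000e-04 * 15500)
t = 1.3676e-06 m = 1367.6 nm

1367.6


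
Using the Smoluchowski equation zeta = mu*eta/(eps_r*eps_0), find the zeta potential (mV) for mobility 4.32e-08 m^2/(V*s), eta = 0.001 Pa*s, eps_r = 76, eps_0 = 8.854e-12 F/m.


Smoluchowski equation: zeta = mu * eta / (eps_r * eps_0)
zeta = 4.32e-08 * 0.001 / (76 * 8.854e-12)
zeta = 0.064199 V = 64.2 mV

64.2


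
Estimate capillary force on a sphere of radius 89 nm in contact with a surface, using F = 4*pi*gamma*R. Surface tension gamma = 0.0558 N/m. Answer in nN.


Convert radius: R = 89 nm = 8.9e-08 m
F = 4 * pi * gamma * R
F = 4 * pi * 0.0558 * 8.9e-08
F = 6.24071e-08 N = 62.4071 nN

62.4071


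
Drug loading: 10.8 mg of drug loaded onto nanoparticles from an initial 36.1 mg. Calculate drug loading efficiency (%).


Drug loading efficiency = (drug loaded / drug initial) * 100
DLE = 10.8 / 36.1 * 100
DLE = 0.2992 * 100
DLE = 29.92%

29.92


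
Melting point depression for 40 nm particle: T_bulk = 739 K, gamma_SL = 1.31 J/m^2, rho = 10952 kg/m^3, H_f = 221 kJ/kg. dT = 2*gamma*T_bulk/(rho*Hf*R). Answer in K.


Radius R = 40/2 = 20 nm = 2e-08 m
Convert H_f = 221 kJ/kg = 221000 J/kg
dT = 2 * gamma_SL * T_bulk / (rho * H_f * R)
dT = 2 * 1.31 * 739 / (10952 * 221000 * 2e-08)
dT = 40.0 K

40.0


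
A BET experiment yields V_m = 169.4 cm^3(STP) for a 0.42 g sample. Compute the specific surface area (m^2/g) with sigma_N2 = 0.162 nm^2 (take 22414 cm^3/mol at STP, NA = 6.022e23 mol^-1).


Number of moles in monolayer = V_m / 22414 = 169.4 / 22414 = 0.00755778
Number of molecules = moles * NA = 0.00755778 * 6.022e23
SA = molecules * sigma / mass
SA = (169.4 / 22414) * 6.022e23 * 0.162e-18 / 0.42
SA = 1755.5 m^2/g

1755.5


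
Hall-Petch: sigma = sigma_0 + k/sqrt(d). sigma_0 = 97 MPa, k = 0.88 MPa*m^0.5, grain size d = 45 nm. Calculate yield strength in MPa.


d = 45 nm = 4.5e-08 m
sqrt(d) = 0.000212132
Hall-Petch contribution = k / sqrt(d) = 0.88 / 0.000212132 = 4148.4 MPa
sigma = sigma_0 + k/sqrt(d) = 97 + 4148.4 = 4245.4 MPa

4245.4


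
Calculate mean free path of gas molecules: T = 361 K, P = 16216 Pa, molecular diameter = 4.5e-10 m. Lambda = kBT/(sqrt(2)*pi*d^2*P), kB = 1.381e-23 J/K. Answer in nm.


Mean free path: lambda = kB*T / (sqrt(2) * pi * d^2 * P)
lambda = 1.381e-23 * 361 / (sqrt(2) * pi * (4.5e-10)^2 * 16216)
lambda = 3.41718e-07 m
lambda = 341.72 nm

341.72


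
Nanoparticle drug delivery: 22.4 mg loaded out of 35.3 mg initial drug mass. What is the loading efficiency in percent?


Drug loading efficiency = (drug loaded / drug initial) * 100
DLE = 22.4 / 35.3 * 100
DLE = 0.6346 * 100
DLE = 63.46%

63.46


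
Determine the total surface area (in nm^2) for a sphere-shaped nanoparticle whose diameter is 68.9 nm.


Radius r = 68.9/2 = 34.45 nm
Surface area SA = 4 * pi * r^2
SA = 4 * pi * (34.45)^2
SA = 14913.8 nm^2

14913.8


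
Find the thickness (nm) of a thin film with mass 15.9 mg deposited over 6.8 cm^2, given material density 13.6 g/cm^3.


Convert: m = 15.9 mg = 1.5900e-05 kg, A = 6.8 cm^2 = 6.8000e-04 m^2, rho = 13.6 g/cm^3 = 13600 kg/m^3
t = m / (A * rho)
t = 1.5900e-05 / (6.8000e-04 * 13600)
t = 1.7193e-06 m = 1719.3 nm

1719.3


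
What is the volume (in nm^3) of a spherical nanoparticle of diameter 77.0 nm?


Radius r = 77.0/2 = 38.5 nm
Volume V = (4/3) * pi * r^3
V = (4/3) * pi * (38.5)^3
V = 239040.12 nm^3

239040.12


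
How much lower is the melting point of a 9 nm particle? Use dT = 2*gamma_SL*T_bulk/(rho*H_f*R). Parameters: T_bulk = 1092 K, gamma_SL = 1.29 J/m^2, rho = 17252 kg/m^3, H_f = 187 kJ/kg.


Radius R = 9/2 = 4.5 nm = 4.5e-09 m
Convert H_f = 187 kJ/kg = 187000 J/kg
dT = 2 * gamma_SL * T_bulk / (rho * H_f * R)
dT = 2 * 1.29 * 1092 / (17252 * 187000 * 4.5e-09)
dT = 194.1 K

194.1


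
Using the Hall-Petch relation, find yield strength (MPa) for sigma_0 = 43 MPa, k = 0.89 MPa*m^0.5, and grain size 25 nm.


d = 25 nm = 2.5e-08 m
sqrt(d) = 0.0001581139
Hall-Petch contribution = k / sqrt(d) = 0.89 / 0.0001581139 = 5628.9 MPa
sigma = sigma_0 + k/sqrt(d) = 43 + 5628.9 = 5671.9 MPa

5671.9


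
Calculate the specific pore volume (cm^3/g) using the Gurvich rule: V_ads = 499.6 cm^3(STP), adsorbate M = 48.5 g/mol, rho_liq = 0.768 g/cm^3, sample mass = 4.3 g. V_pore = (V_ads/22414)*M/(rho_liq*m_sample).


Moles adsorbed n = V_ads / 22414 = 499.6 / 22414 = 2.228964e-02 mol
Liquid volume V_liq = n * M / rho_liq = 2.228964e-02 * 48.5 / 0.768 = 1.40761 cm^3
Specific pore volume V_pore = V_liq / m_sample = 1.40761 / 4.3
V_pore = 0.3274 cm^3/g

0.3274


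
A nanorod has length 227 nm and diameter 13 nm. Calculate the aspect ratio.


Aspect ratio AR = length / diameter
AR = 227 / 13
AR = 17.46

17.46


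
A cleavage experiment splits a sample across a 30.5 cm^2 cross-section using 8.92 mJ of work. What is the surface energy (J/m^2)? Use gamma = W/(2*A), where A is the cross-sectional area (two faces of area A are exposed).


Convert: A = 30.5 cm^2 = 0.00305 m^2, W = 8.92 mJ = 0.00892 J
Cleaving exposes two faces of area A, so total new surface = 2*A and gamma = W / (2*A)
gamma = 0.00892 / (2 * 0.00305)
gamma = 1.462 J/m^2

1.462


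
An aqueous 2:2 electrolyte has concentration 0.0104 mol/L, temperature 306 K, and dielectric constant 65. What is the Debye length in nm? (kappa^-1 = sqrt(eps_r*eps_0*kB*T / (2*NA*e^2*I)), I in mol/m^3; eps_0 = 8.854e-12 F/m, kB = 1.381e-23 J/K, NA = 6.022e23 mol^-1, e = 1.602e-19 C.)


Ionic strength I = 0.0104 * 2^2 * 1000 = 41.6 mol/m^3
kappa^-1 = sqrt(65 * 8.854e-12 * 1.381e-23 * 306 / (2 * 6.022e23 * (1.602e-19)^2 * 41.6))
kappa^-1 = 1.375 nm

1.375


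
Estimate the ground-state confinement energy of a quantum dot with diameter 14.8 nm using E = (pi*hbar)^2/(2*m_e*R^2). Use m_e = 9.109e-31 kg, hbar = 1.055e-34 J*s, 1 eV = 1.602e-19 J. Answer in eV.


Radius R = 14.8/2 = 7.4 nm = 7.4e-09 m
E = (pi * 1.055e-34)^2 / (2 * 9.109e-31 * (7.4e-09)^2)
E(J) = 1.10113e-21
E = E(J) / 1.602e-19 = 0.0069 eV

0.0069


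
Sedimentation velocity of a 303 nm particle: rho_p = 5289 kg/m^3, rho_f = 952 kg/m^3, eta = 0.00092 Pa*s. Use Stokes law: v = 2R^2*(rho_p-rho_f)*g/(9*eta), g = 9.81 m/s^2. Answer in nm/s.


Radius R = 303/2 nm = 1.515e-07 m
Density difference = 5289 - 952 = 4337 kg/m^3
v = 2 * R^2 * (rho_p - rho_f) * g / (9 * eta)
v = 2 * (1.515e-07)^2 * 4337 * 9.81 / (9 * 0.00092)
v = 2.35876e-07 m/s = 235.8758 nm/s

235.8758


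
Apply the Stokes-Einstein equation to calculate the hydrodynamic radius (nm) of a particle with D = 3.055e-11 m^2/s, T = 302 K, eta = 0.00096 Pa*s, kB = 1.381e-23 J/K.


Stokes-Einstein: R = kB*T / (6*pi*eta*D)
R = 1.381e-23 * 302 / (6 * pi * 0.00096 * 3.055e-11)
R = 7.54427e-09 m = 7.54 nm

7.54


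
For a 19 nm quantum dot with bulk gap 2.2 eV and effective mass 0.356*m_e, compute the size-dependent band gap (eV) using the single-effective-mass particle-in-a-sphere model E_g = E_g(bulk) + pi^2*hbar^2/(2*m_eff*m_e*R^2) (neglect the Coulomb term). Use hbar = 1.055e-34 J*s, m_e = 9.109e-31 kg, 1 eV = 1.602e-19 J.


Radius R = 19/2 nm = 9.5e-09 m
Confinement energy dE = pi^2 * hbar^2 / (2 * m_eff * m_e * R^2)
dE = pi^2 * (1.055e-34)^2 / (2 * 0.356 * 9.109e-31 * (9.5e-09)^2) J, divided by 1.602e-19 J/eV
dE = 0.0117 eV
Total band gap = E_g(bulk) + dE = 2.2 + 0.0117 = 2.2117 eV

2.2117


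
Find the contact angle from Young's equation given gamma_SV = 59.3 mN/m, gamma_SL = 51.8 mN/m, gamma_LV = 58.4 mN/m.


cos(theta) = (gamma_SV - gamma_SL) / gamma_LV
cos(theta) = (59.3 - 51.8) / 58.4
cos(theta) = 0.128425
theta = arccos(0.128425) = 82.62 degrees

82.62


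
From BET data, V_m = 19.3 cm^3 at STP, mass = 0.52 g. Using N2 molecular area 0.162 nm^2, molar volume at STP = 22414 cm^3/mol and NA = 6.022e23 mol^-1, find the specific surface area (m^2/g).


Number of moles in monolayer = V_m / 22414 = 19.3 / 22414 = 0.00086107
Number of molecules = moles * NA = 0.00086107 * 6.022e23
SA = molecules * sigma / mass
SA = (19.3 / 22414) * 6.022e23 * 0.162e-18 / 0.52
SA = 161.5 m^2/g

161.5


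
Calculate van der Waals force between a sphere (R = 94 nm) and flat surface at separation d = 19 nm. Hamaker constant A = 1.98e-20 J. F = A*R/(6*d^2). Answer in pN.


Convert to SI: R = 94 nm = 9.4e-08 m, d = 19 nm = 1.9e-08 m
F = A * R / (6 * d^2)
F = 1.98e-20 * 9.4e-08 / (6 * (1.9e-08)^2)
F = 8.5928e-13 N = 0.859 pN

0.859


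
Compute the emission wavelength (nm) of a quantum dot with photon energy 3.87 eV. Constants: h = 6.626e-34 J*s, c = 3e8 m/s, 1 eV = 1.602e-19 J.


Convert energy: E = 3.87 eV = 3.87 * 1.602e-19 = 6.19974e-19 J
lambda = h*c / E = 6.626e-34 * 3e8 / 6.19974e-19
lambda = 3.20626e-07 m = 320.6 nm

320.6
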